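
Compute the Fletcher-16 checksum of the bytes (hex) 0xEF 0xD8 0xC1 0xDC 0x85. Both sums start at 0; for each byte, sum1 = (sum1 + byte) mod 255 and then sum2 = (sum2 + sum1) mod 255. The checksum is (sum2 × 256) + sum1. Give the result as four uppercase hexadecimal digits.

97EC

Running sums (mod 255):
  after byte 0 (0xEF): sum1=239, sum2=239
  after byte 1 (0xD8): sum1=200, sum2=184
  after byte 2 (0xC1): sum1=138, sum2=67
  after byte 3 (0xDC): sum1=103, sum2=170
  after byte 4 (0x85): sum1=236, sum2=151
Checksum = sum2·256 + sum1 = 151·256 + 236 = 38892 = 0x97EC.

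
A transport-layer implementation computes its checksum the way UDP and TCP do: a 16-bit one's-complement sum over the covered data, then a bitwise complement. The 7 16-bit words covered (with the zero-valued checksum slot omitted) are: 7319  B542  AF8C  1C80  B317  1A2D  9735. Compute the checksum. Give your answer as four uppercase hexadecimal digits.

One's-complement addition (fold any carry out of bit 15 back into bit 0):
  0x7319 + 0xB542 = 0x1285B → wrap carry → 0x285C
  0x285C + 0xAF8C = 0x0D7E8
  0xD7E8 + 0x1C80 = 0x0F468
  0xF468 + 0xB317 = 0x1A77F → wrap carry → 0xA780
  0xA780 + 0x1A2D = 0x0C1AD
  0xC1AD + 0x9735 = 0x158E2 → wrap carry → 0x58E3
One's-complement sum = 0x58E3.
Checksum = ~0x58E3 & 0xFFFF = 0xA71C.

A71C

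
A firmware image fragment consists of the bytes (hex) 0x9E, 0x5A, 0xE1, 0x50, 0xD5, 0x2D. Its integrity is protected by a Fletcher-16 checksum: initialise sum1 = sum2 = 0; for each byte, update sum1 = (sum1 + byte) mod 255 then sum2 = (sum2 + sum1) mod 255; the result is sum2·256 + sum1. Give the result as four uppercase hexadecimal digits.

CC2E

Running sums (mod 255):
  after byte 0 (0x9E): sum1=158, sum2=158
  after byte 1 (0x5A): sum1=248, sum2=151
  after byte 2 (0xE1): sum1=218, sum2=114
  after byte 3 (0x50): sum1=43, sum2=157
  after byte 4 (0xD5): sum1=1, sum2=158
  after byte 5 (0x2D): sum1=46, sum2=204
Checksum = sum2·256 + sum1 = 204·256 + 46 = 52270 = 0xCC2E.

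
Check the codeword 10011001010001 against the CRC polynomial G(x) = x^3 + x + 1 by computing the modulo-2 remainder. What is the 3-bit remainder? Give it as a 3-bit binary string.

Modulo-2 division of 10011001010001 by 1011:
  pos 0: 1001 XOR 1011 = 0010
  pos 2: 1010 XOR 1011 = 0001
  pos 5: 1010 XOR 1011 = 0001
  pos 8: 1100 XOR 1011 = 0111
  pos 9: 1110 XOR 1011 = 0101
  pos 10: 1011 XOR 1011 = 0000
Remainder = 000 (zero — the frame passes the CRC check).

000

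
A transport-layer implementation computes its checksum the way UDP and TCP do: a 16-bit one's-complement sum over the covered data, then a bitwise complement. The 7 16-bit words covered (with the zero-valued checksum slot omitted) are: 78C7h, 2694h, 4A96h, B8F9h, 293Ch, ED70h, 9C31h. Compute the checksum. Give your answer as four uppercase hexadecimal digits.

AA35

One's-complement addition (fold any carry out of bit 15 back into bit 0):
  0x78C7 + 0x2694 = 0x09F5B
  0x9F5B + 0x4A96 = 0x0E9F1
  0xE9F1 + 0xB8F9 = 0x1A2EA → wrap carry → 0xA2EB
  0xA2EB + 0x293C = 0x0CC27
  0xCC27 + 0xED70 = 0x1B997 → wrap carry → 0xB998
  0xB998 + 0x9C31 = 0x155C9 → wrap carry → 0x55CA
One's-complement sum = 0x55CA.
Checksum = ~0x55CA & 0xFFFF = 0xAA35.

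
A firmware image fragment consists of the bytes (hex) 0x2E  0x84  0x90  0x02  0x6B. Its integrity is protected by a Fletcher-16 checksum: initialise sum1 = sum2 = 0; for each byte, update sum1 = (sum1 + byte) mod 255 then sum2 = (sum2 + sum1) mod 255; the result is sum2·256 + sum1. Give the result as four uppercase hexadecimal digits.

Running sums (mod 255):
  after byte 0 (0x2E): sum1=46, sum2=46
  after byte 1 (0x84): sum1=178, sum2=224
  after byte 2 (0x90): sum1=67, sum2=36
  after byte 3 (0x02): sum1=69, sum2=105
  after byte 4 (0x6B): sum1=176, sum2=26
Checksum = sum2·256 + sum1 = 26·256 + 176 = 6832 = 0x1AB0.

1AB0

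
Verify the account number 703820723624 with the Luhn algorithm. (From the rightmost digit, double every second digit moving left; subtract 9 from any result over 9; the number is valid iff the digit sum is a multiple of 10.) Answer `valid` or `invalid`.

valid

From the right, keep odd positions and double even positions (subtract 9 from any doubled value over 9):
  doubled (positions 2,4,...): 4 6 5 4 6 5 → sum 30
  kept (positions 1,3,...): 4 6 2 0 8 0 → sum 20
Total = 50.
50 mod 10 = 0, so the number is valid.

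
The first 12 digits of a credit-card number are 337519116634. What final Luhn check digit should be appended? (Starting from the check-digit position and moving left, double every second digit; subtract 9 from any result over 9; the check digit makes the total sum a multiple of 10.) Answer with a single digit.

0

Partial digits right→left: 4 3 6 6 1 1 9 1 5 7 3 3
Double every second digit counting from the check-digit position (so the 1st, 3rd, 5th, ... of the partial from the right).
  doubled (with −9 where >9): 8 3 2 9 1 6 → sum 29
  kept as-is: 3 6 1 1 7 3 → sum 21
Total = 29 + 21 = 50.
Check digit = (10 − (50 mod 10)) mod 10 = 0.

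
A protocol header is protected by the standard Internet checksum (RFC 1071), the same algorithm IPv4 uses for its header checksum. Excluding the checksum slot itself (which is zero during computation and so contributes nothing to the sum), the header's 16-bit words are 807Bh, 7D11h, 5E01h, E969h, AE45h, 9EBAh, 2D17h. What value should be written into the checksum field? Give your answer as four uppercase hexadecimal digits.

One's-complement addition (fold any carry out of bit 15 back into bit 0):
  0x807B + 0x7D11 = 0x0FD8C
  0xFD8C + 0x5E01 = 0x15B8D → wrap carry → 0x5B8E
  0x5B8E + 0xE969 = 0x144F7 → wrap carry → 0x44F8
  0x44F8 + 0xAE45 = 0x0F33D
  0xF33D + 0x9EBA = 0x191F7 → wrap carry → 0x91F8
  0x91F8 + 0x2D17 = 0x0BF0F
One's-complement sum = 0xBF0F.
Checksum = ~0xBF0F & 0xFFFF = 0x40F0.

40F0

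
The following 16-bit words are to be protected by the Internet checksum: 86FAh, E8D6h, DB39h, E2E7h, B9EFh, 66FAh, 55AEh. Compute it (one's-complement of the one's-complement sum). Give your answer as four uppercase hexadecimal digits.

5B74

One's-complement addition (fold any carry out of bit 15 back into bit 0):
  0x86FA + 0xE8D6 = 0x16FD0 → wrap carry → 0x6FD1
  0x6FD1 + 0xDB39 = 0x14B0A → wrap carry → 0x4B0B
  0x4B0B + 0xE2E7 = 0x12DF2 → wrap carry → 0x2DF3
  0x2DF3 + 0xB9EF = 0x0E7E2
  0xE7E2 + 0x66FA = 0x14EDC → wrap carry → 0x4EDD
  0x4EDD + 0x55AE = 0x0A48B
One's-complement sum = 0xA48B.
Checksum = ~0xA48B & 0xFFFF = 0x5B74.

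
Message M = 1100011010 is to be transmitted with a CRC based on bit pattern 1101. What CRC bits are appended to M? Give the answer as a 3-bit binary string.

100

Append 3 zeros: 1100011010000. Divide by 1101 (XOR where the leading bit is 1):
  pos 0: 1100 XOR 1101 = 0001
  pos 3: 1011 XOR 1101 = 0110
  pos 4: 1100 XOR 1101 = 0001
  pos 7: 1100 XOR 1101 = 0001
Remainder (last 3 bits) = 100. This is the CRC / FCS.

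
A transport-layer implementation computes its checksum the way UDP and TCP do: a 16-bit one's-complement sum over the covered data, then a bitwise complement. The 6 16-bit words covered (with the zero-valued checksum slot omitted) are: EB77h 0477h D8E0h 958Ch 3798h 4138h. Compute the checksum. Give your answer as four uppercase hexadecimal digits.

One's-complement addition (fold any carry out of bit 15 back into bit 0):
  0xEB77 + 0x0477 = 0x0EFEE
  0xEFEE + 0xD8E0 = 0x1C8CE → wrap carry → 0xC8CF
  0xC8CF + 0x958C = 0x15E5B → wrap carry → 0x5E5C
  0x5E5C + 0x3798 = 0x095F4
  0x95F4 + 0x4138 = 0x0D72C
One's-complement sum = 0xD72C.
Checksum = ~0xD72C & 0xFFFF = 0x28D3.

28D3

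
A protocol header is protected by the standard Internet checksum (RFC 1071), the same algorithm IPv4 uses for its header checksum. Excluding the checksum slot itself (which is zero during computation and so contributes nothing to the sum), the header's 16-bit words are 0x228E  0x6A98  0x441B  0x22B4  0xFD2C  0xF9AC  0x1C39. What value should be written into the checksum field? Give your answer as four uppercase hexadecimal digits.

F8F6

One's-complement addition (fold any carry out of bit 15 back into bit 0):
  0x228E + 0x6A98 = 0x08D26
  0x8D26 + 0x441B = 0x0D141
  0xD141 + 0x22B4 = 0x0F3F5
  0xF3F5 + 0xFD2C = 0x1F121 → wrap carry → 0xF122
  0xF122 + 0xF9AC = 0x1EACE → wrap carry → 0xEACF
  0xEACF + 0x1C39 = 0x10708 → wrap carry → 0x0709
One's-complement sum = 0x0709.
Checksum = ~0x0709 & 0xFFFF = 0xF8F6.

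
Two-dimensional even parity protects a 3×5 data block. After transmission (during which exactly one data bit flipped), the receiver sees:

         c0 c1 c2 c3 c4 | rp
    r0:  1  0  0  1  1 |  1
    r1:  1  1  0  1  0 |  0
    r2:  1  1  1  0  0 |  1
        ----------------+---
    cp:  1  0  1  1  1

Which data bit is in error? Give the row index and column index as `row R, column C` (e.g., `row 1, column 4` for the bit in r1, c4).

row 1, column 3

Recompute each row's even parity and compare to rp:
  r0: data parity 1, sent rp 1 → ok
  r1: data parity 1, sent rp 0 → mismatch
  r2: data parity 1, sent rp 1 → ok
Recompute each column's even parity and compare to cp:
  c0: data parity 1, sent cp 1 → ok
  c1: data parity 0, sent cp 0 → ok
  c2: data parity 1, sent cp 1 → ok
  c3: data parity 0, sent cp 1 → mismatch
  c4: data parity 1, sent cp 1 → ok
Exactly one row (r1) and one column (c3) fail → the flipped bit is at their intersection.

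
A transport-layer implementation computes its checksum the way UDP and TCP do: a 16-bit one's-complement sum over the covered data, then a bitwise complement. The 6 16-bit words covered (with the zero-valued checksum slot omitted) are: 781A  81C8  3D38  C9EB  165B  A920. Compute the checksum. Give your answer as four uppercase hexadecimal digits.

3F7D

One's-complement addition (fold any carry out of bit 15 back into bit 0):
  0x781A + 0x81C8 = 0x0F9E2
  0xF9E2 + 0x3D38 = 0x1371A → wrap carry → 0x371B
  0x371B + 0xC9EB = 0x10106 → wrap carry → 0x0107
  0x0107 + 0x165B = 0x01762
  0x1762 + 0xA920 = 0x0C082
One's-complement sum = 0xC082.
Checksum = ~0xC082 & 0xFFFF = 0x3F7D.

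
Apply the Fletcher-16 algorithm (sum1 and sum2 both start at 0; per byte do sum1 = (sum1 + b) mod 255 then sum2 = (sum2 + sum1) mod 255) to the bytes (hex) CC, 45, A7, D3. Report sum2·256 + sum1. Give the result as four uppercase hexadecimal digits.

Running sums (mod 255):
  after byte 0 (CC): sum1=204, sum2=204
  after byte 1 (45): sum1=18, sum2=222
  after byte 2 (A7): sum1=185, sum2=152
  after byte 3 (D3): sum1=141, sum2=38
Checksum = sum2·256 + sum1 = 38·256 + 141 = 9869 = 0x268D.

268D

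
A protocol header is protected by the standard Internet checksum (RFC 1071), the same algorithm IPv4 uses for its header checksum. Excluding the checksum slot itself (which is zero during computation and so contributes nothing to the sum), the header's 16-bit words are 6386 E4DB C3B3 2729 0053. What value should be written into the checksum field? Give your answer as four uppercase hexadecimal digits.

CC6D

One's-complement addition (fold any carry out of bit 15 back into bit 0):
  0x6386 + 0xE4DB = 0x14861 → wrap carry → 0x4862
  0x4862 + 0xC3B3 = 0x10C15 → wrap carry → 0x0C16
  0x0C16 + 0x2729 = 0x0333F
  0x333F + 0x0053 = 0x03392
One's-complement sum = 0x3392.
Checksum = ~0x3392 & 0xFFFF = 0xCC6D.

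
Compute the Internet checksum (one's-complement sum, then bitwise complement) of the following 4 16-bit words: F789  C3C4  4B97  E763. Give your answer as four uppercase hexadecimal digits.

11B6

One's-complement addition (fold any carry out of bit 15 back into bit 0):
  0xF789 + 0xC3C4 = 0x1BB4D → wrap carry → 0xBB4E
  0xBB4E + 0x4B97 = 0x106E5 → wrap carry → 0x06E6
  0x06E6 + 0xE763 = 0x0EE49
One's-complement sum = 0xEE49.
Checksum = ~0xEE49 & 0xFFFF = 0x11B6.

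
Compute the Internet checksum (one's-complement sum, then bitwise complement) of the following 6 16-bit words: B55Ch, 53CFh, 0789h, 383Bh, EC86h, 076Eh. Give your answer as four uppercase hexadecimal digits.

One's-complement addition (fold any carry out of bit 15 back into bit 0):
  0xB55C + 0x53CF = 0x1092B → wrap carry → 0x092C
  0x092C + 0x0789 = 0x010B5
  0x10B5 + 0x383B = 0x048F0
  0x48F0 + 0xEC86 = 0x13576 → wrap carry → 0x3577
  0x3577 + 0x076E = 0x03CE5
One's-complement sum = 0x3CE5.
Checksum = ~0x3CE5 & 0xFFFF = 0xC31A.

C31A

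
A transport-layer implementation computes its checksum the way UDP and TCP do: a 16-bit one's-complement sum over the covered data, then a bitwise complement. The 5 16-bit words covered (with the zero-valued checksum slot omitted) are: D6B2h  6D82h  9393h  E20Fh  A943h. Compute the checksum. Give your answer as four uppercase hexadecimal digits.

9CE3

One's-complement addition (fold any carry out of bit 15 back into bit 0):
  0xD6B2 + 0x6D82 = 0x14434 → wrap carry → 0x4435
  0x4435 + 0x9393 = 0x0D7C8
  0xD7C8 + 0xE20F = 0x1B9D7 → wrap carry → 0xB9D8
  0xB9D8 + 0xA943 = 0x1631B → wrap carry → 0x631C
One's-complement sum = 0x631C.
Checksum = ~0x631C & 0xFFFF = 0x9CE3.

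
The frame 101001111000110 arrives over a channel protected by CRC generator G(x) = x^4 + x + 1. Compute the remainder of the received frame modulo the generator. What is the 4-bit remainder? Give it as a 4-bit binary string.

Modulo-2 division of 101001111000110 by 10011:
  pos 0: 10100 XOR 10011 = 00111
  pos 2: 11111 XOR 10011 = 01100
  pos 3: 11001 XOR 10011 = 01010
  pos 4: 10101 XOR 10011 = 00110
  pos 6: 11000 XOR 10011 = 01011
  pos 7: 10110 XOR 10011 = 00101
  pos 9: 10111 XOR 10011 = 00100
Remainder = 1000 (nonzero — an error is detected).

1000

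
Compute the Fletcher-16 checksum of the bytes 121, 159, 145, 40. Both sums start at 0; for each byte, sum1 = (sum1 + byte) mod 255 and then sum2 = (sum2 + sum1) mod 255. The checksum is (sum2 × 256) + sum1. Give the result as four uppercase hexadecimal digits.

10D2

Running sums (mod 255):
  after byte 0 (121): sum1=121, sum2=121
  after byte 1 (159): sum1=25, sum2=146
  after byte 2 (145): sum1=170, sum2=61
  after byte 3 (40): sum1=210, sum2=16
Checksum = sum2·256 + sum1 = 16·256 + 210 = 4306 = 0x10D2.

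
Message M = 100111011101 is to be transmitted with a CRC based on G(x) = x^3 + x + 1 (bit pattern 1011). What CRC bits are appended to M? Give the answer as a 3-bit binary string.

000

Append 3 zeros: 100111011101000. Divide by 1011 (XOR where the leading bit is 1):
  pos 0: 1001 XOR 1011 = 0010
  pos 2: 1011 XOR 1011 = 0000
  pos 7: 1110 XOR 1011 = 0101
  pos 8: 1011 XOR 1011 = 0000
Remainder (last 3 bits) = 000. This is the CRC / FCS.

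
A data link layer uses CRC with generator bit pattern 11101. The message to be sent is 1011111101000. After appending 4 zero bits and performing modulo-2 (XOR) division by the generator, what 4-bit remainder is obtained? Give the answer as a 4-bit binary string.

Append 4 zeros: 10111111010000000. Divide by 11101 (XOR where the leading bit is 1):
  pos 0: 10111 XOR 11101 = 01010
  pos 1: 10101 XOR 11101 = 01000
  pos 2: 10001 XOR 11101 = 01100
  pos 3: 11001 XOR 11101 = 00100
  pos 5: 10001 XOR 11101 = 01100
  pos 6: 11000 XOR 11101 = 00101
  pos 8: 10100 XOR 11101 = 01001
  pos 9: 10010 XOR 11101 = 01111
  pos 10: 11110 XOR 11101 = 00011
Remainder (last 4 bits) = 1100. This is the CRC / FCS.

1100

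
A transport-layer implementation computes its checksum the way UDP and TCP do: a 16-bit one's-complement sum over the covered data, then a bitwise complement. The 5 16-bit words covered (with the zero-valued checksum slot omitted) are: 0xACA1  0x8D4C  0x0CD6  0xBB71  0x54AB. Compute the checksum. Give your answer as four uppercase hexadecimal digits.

One's-complement addition (fold any carry out of bit 15 back into bit 0):
  0xACA1 + 0x8D4C = 0x139ED → wrap carry → 0x39EE
  0x39EE + 0x0CD6 = 0x046C4
  0x46C4 + 0xBB71 = 0x10235 → wrap carry → 0x0236
  0x0236 + 0x54AB = 0x056E1
One's-complement sum = 0x56E1.
Checksum = ~0x56E1 & 0xFFFF = 0xA91E.

A91E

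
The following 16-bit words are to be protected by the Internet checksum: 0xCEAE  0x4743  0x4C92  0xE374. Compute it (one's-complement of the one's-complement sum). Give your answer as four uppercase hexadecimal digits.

One's-complement addition (fold any carry out of bit 15 back into bit 0):
  0xCEAE + 0x4743 = 0x115F1 → wrap carry → 0x15F2
  0x15F2 + 0x4C92 = 0x06284
  0x6284 + 0xE374 = 0x145F8 → wrap carry → 0x45F9
One's-complement sum = 0x45F9.
Checksum = ~0x45F9 & 0xFFFF = 0xBA06.

BA06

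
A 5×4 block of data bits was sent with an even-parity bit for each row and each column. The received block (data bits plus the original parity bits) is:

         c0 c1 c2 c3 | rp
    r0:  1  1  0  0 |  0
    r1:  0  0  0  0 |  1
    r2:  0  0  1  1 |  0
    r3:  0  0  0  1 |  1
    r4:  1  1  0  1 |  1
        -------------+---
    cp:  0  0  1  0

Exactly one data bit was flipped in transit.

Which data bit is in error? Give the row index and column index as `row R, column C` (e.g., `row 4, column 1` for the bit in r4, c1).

Recompute each row's even parity and compare to rp:
  r0: data parity 0, sent rp 0 → ok
  r1: data parity 0, sent rp 1 → mismatch
  r2: data parity 0, sent rp 0 → ok
  r3: data parity 1, sent rp 1 → ok
  r4: data parity 1, sent rp 1 → ok
Recompute each column's even parity and compare to cp:
  c0: data parity 0, sent cp 0 → ok
  c1: data parity 0, sent cp 0 → ok
  c2: data parity 1, sent cp 1 → ok
  c3: data parity 1, sent cp 0 → mismatch
Exactly one row (r1) and one column (c3) fail → the flipped bit is at their intersection.

row 1, column 3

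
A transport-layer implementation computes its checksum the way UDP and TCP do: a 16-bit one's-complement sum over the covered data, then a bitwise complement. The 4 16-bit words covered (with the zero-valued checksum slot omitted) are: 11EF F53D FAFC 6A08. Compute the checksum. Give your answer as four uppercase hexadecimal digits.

One's-complement addition (fold any carry out of bit 15 back into bit 0):
  0x11EF + 0xF53D = 0x1072C → wrap carry → 0x072D
  0x072D + 0xFAFC = 0x10229 → wrap carry → 0x022A
  0x022A + 0x6A08 = 0x06C32
One's-complement sum = 0x6C32.
Checksum = ~0x6C32 & 0xFFFF = 0x93CD.

93CD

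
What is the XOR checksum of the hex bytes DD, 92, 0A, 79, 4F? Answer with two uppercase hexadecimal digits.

73

XOR the bytes together:
  start with 0xDD
  0xDD ⊕ 0x92 = 0x4F
  0x4F ⊕ 0x0A = 0x45
  0x45 ⊕ 0x79 = 0x3C
  0x3C ⊕ 0x4F = 0x73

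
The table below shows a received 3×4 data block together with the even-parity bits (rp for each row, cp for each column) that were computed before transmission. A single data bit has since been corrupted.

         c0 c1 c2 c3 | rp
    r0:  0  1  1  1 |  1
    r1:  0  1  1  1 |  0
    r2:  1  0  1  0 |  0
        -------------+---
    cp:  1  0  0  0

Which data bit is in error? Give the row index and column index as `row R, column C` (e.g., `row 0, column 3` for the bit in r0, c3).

row 1, column 2

Recompute each row's even parity and compare to rp:
  r0: data parity 1, sent rp 1 → ok
  r1: data parity 1, sent rp 0 → mismatch
  r2: data parity 0, sent rp 0 → ok
Recompute each column's even parity and compare to cp:
  c0: data parity 1, sent cp 1 → ok
  c1: data parity 0, sent cp 0 → ok
  c2: data parity 1, sent cp 0 → mismatch
  c3: data parity 0, sent cp 0 → ok
Exactly one row (r1) and one column (c2) fail → the flipped bit is at their intersection.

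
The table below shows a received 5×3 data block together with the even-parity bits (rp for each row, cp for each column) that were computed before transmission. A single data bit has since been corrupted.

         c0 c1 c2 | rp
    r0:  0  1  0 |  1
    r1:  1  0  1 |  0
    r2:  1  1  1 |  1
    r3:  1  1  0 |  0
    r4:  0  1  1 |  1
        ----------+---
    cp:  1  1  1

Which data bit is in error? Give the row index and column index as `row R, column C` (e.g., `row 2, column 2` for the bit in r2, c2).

row 4, column 1

Recompute each row's even parity and compare to rp:
  r0: data parity 1, sent rp 1 → ok
  r1: data parity 0, sent rp 0 → ok
  r2: data parity 1, sent rp 1 → ok
  r3: data parity 0, sent rp 0 → ok
  r4: data parity 0, sent rp 1 → mismatch
Recompute each column's even parity and compare to cp:
  c0: data parity 1, sent cp 1 → ok
  c1: data parity 0, sent cp 1 → mismatch
  c2: data parity 1, sent cp 1 → ok
Exactly one row (r4) and one column (c1) fail → the flipped bit is at their intersection.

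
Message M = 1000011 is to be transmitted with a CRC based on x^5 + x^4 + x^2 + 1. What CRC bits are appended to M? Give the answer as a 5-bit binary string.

Append 5 zeros: 100001100000. Divide by 110101 (XOR where the leading bit is 1):
  pos 0: 100001 XOR 110101 = 010100
  pos 1: 101001 XOR 110101 = 011100
  pos 2: 111000 XOR 110101 = 001101
  pos 4: 110100 XOR 110101 = 000001
Remainder (last 5 bits) = 00100. This is the CRC / FCS.

00100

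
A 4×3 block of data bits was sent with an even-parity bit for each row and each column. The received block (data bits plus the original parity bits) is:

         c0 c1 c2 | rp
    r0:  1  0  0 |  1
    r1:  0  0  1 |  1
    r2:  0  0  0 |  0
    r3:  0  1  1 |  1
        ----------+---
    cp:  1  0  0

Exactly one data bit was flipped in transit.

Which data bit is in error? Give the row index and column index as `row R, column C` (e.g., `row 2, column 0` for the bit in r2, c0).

row 3, column 1

Recompute each row's even parity and compare to rp:
  r0: data parity 1, sent rp 1 → ok
  r1: data parity 1, sent rp 1 → ok
  r2: data parity 0, sent rp 0 → ok
  r3: data parity 0, sent rp 1 → mismatch
Recompute each column's even parity and compare to cp:
  c0: data parity 1, sent cp 1 → ok
  c1: data parity 1, sent cp 0 → mismatch
  c2: data parity 0, sent cp 0 → ok
Exactly one row (r3) and one column (c1) fail → the flipped bit is at their intersection.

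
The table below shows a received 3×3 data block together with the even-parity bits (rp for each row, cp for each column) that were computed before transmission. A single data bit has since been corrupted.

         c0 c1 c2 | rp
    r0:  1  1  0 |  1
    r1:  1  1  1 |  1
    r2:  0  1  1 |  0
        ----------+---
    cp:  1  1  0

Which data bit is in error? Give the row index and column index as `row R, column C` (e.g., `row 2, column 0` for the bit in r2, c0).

Recompute each row's even parity and compare to rp:
  r0: data parity 0, sent rp 1 → mismatch
  r1: data parity 1, sent rp 1 → ok
  r2: data parity 0, sent rp 0 → ok
Recompute each column's even parity and compare to cp:
  c0: data parity 0, sent cp 1 → mismatch
  c1: data parity 1, sent cp 1 → ok
  c2: data parity 0, sent cp 0 → ok
Exactly one row (r0) and one column (c0) fail → the flipped bit is at their intersection.

row 0, column 0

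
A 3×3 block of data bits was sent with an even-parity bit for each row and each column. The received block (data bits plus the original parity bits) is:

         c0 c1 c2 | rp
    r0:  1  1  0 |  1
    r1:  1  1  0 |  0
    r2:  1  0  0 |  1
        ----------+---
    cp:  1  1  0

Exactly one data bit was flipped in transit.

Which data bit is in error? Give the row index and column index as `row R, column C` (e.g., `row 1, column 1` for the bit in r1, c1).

Recompute each row's even parity and compare to rp:
  r0: data parity 0, sent rp 1 → mismatch
  r1: data parity 0, sent rp 0 → ok
  r2: data parity 1, sent rp 1 → ok
Recompute each column's even parity and compare to cp:
  c0: data parity 1, sent cp 1 → ok
  c1: data parity 0, sent cp 1 → mismatch
  c2: data parity 0, sent cp 0 → ok
Exactly one row (r0) and one column (c1) fail → the flipped bit is at their intersection.

row 0, column 1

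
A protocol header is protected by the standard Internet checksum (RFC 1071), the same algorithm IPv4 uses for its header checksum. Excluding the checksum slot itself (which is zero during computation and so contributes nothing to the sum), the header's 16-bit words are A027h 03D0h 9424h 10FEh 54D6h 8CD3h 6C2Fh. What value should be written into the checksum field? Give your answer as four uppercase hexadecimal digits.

690C

One's-complement addition (fold any carry out of bit 15 back into bit 0):
  0xA027 + 0x03D0 = 0x0A3F7
  0xA3F7 + 0x9424 = 0x1381B → wrap carry → 0x381C
  0x381C + 0x10FE = 0x0491A
  0x491A + 0x54D6 = 0x09DF0
  0x9DF0 + 0x8CD3 = 0x12AC3 → wrap carry → 0x2AC4
  0x2AC4 + 0x6C2F = 0x096F3
One's-complement sum = 0x96F3.
Checksum = ~0x96F3 & 0xFFFF = 0x690C.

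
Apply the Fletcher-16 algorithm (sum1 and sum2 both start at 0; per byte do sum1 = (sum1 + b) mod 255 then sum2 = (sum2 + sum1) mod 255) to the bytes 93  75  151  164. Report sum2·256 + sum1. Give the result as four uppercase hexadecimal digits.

2BE4

Running sums (mod 255):
  after byte 0 (93): sum1=93, sum2=93
  after byte 1 (75): sum1=168, sum2=6
  after byte 2 (151): sum1=64, sum2=70
  after byte 3 (164): sum1=228, sum2=43
Checksum = sum2·256 + sum1 = 43·256 + 228 = 11236 = 0x2BE4.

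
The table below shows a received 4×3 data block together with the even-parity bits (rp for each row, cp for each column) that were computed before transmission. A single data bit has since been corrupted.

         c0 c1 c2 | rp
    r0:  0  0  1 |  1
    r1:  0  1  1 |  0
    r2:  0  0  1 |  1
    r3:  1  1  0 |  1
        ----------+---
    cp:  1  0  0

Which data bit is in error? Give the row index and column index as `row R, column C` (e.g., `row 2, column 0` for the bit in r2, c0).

row 3, column 2

Recompute each row's even parity and compare to rp:
  r0: data parity 1, sent rp 1 → ok
  r1: data parity 0, sent rp 0 → ok
  r2: data parity 1, sent rp 1 → ok
  r3: data parity 0, sent rp 1 → mismatch
Recompute each column's even parity and compare to cp:
  c0: data parity 1, sent cp 1 → ok
  c1: data parity 0, sent cp 0 → ok
  c2: data parity 1, sent cp 0 → mismatch
Exactly one row (r3) and one column (c2) fail → the flipped bit is at their intersection.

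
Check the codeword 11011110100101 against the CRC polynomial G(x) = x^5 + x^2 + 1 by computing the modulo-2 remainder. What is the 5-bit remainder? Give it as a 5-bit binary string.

00000

Modulo-2 division of 11011110100101 by 100101:
  pos 0: 110111 XOR 100101 = 010010
  pos 1: 100101 XOR 100101 = 000000
  pos 8: 100101 XOR 100101 = 000000
Remainder = 00000 (zero — the frame passes the CRC check).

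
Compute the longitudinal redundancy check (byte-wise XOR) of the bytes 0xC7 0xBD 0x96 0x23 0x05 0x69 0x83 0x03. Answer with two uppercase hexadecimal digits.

23

XOR the bytes together:
  start with 0xC7
  0xC7 ⊕ 0xBD = 0x7A
  0x7A ⊕ 0x96 = 0xEC
  0xEC ⊕ 0x23 = 0xCF
  0xCF ⊕ 0x05 = 0xCA
  0xCA ⊕ 0x69 = 0xA3
  0xA3 ⊕ 0x83 = 0x20
  0x20 ⊕ 0x03 = 0x23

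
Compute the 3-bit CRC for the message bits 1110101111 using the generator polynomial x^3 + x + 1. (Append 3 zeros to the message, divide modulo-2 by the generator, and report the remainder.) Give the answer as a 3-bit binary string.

111

Append 3 zeros: 1110101111000. Divide by 1011 (XOR where the leading bit is 1):
  pos 0: 1110 XOR 1011 = 0101
  pos 1: 1011 XOR 1011 = 0000
  pos 6: 1111 XOR 1011 = 0100
  pos 7: 1000 XOR 1011 = 0011
  pos 9: 1100 XOR 1011 = 0111
Remainder (last 3 bits) = 111. This is the CRC / FCS.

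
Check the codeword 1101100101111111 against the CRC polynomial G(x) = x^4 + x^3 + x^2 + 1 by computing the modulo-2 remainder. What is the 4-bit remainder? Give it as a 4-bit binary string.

0000

Modulo-2 division of 1101100101111111 by 11101:
  pos 0: 11011 XOR 11101 = 00110
  pos 2: 11000 XOR 11101 = 00101
  pos 4: 10110 XOR 11101 = 01011
  pos 5: 10111 XOR 11101 = 01010
  pos 6: 10101 XOR 11101 = 01000
  pos 7: 10001 XOR 11101 = 01100
  pos 8: 11001 XOR 11101 = 00100
  pos 10: 10011 XOR 11101 = 01110
  pos 11: 11101 XOR 11101 = 00000
Remainder = 0000 (zero — the frame passes the CRC check).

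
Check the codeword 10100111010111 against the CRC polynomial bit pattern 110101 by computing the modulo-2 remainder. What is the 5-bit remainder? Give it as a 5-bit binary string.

Modulo-2 division of 10100111010111 by 110101:
  pos 0: 101001 XOR 110101 = 011100
  pos 1: 111001 XOR 110101 = 001100
  pos 3: 110010 XOR 110101 = 000111
  pos 6: 111101 XOR 110101 = 001000
  pos 8: 100011 XOR 110101 = 010110
Remainder = 10110 (nonzero — an error is detected).

10110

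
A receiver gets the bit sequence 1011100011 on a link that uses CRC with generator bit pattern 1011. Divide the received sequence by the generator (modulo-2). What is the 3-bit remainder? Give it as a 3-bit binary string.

100

Modulo-2 division of 1011100011 by 1011:
  pos 0: 1011 XOR 1011 = 0000
  pos 4: 1000 XOR 1011 = 0011
  pos 6: 1111 XOR 1011 = 0100
Remainder = 100 (nonzero — an error is detected).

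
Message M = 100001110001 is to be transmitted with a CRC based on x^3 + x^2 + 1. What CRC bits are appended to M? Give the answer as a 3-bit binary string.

Append 3 zeros: 100001110001000. Divide by 1101 (XOR where the leading bit is 1):
  pos 0: 1000 XOR 1101 = 0101
  pos 1: 1010 XOR 1101 = 0111
  pos 2: 1111 XOR 1101 = 0010
  pos 4: 1011 XOR 1101 = 0110
  pos 5: 1100 XOR 1101 = 0001
  pos 8: 1001 XOR 1101 = 0100
  pos 9: 1000 XOR 1101 = 0101
  pos 10: 1010 XOR 1101 = 0111
  pos 11: 1110 XOR 1101 = 0011
Remainder (last 3 bits) = 011. This is the CRC / FCS.

011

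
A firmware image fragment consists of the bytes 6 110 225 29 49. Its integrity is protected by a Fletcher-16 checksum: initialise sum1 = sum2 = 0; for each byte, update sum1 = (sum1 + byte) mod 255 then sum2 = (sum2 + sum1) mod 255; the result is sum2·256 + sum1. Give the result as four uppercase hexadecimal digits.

Running sums (mod 255):
  after byte 0 (6): sum1=6, sum2=6
  after byte 1 (110): sum1=116, sum2=122
  after byte 2 (225): sum1=86, sum2=208
  after byte 3 (29): sum1=115, sum2=68
  after byte 4 (49): sum1=164, sum2=232
Checksum = sum2·256 + sum1 = 232·256 + 164 = 59556 = 0xE8A4.

E8A4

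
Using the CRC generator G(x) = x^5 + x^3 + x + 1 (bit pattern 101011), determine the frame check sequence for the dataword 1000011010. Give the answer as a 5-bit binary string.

Append 5 zeros: 100001101000000. Divide by 101011 (XOR where the leading bit is 1):
  pos 0: 100001 XOR 101011 = 001010
  pos 2: 101010 XOR 101011 = 000001
  pos 7: 110000 XOR 101011 = 011011
  pos 8: 110110 XOR 101011 = 011101
  pos 9: 111010 XOR 101011 = 010001
Remainder (last 5 bits) = 10001. This is the CRC / FCS.

10001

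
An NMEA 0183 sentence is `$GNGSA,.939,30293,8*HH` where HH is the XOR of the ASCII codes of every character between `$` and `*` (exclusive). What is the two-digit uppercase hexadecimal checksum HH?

6E

XOR the ASCII codes of the payload characters:
  'G' = 0x47 → acc = 0x47
  'N' = 0x4E → acc = 0x09
  'G' = 0x47 → acc = 0x4E
  'S' = 0x53 → acc = 0x1D
  'A' = 0x41 → acc = 0x5C
  ',' = 0x2C → acc = 0x70
  '.' = 0x2E → acc = 0x5E
  '9' = 0x39 → acc = 0x67
  '3' = 0x33 → acc = 0x54
  '9' = 0x39 → acc = 0x6D
  ',' = 0x2C → acc = 0x41
  '3' = 0x33 → acc = 0x72
  '0' = 0x30 → acc = 0x42
  '2' = 0x32 → acc = 0x70
  '9' = 0x39 → acc = 0x49
  '3' = 0x33 → acc = 0x7A
  ',' = 0x2C → acc = 0x56
  '8' = 0x38 → acc = 0x6E
Checksum = 0x6E.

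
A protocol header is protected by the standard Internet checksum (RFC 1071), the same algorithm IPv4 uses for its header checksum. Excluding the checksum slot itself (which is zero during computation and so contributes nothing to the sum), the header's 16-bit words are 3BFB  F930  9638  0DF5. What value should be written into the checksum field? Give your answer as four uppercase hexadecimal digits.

26A6

One's-complement addition (fold any carry out of bit 15 back into bit 0):
  0x3BFB + 0xF930 = 0x1352B → wrap carry → 0x352C
  0x352C + 0x9638 = 0x0CB64
  0xCB64 + 0x0DF5 = 0x0D959
One's-complement sum = 0xD959.
Checksum = ~0xD959 & 0xFFFF = 0x26A6.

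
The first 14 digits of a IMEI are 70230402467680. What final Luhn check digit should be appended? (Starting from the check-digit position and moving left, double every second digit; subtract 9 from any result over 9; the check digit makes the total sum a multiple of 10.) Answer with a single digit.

8

Partial digits right→left: 0 8 6 7 6 4 2 0 4 0 3 2 0 7
Double every second digit counting from the check-digit position (so the 1st, 3rd, 5th, ... of the partial from the right).
  doubled (with −9 where >9): 0 3 3 4 8 6 0 → sum 24
  kept as-is: 8 7 4 0 0 2 7 → sum 28
Total = 24 + 28 = 52.
Check digit = (10 − (52 mod 10)) mod 10 = 8.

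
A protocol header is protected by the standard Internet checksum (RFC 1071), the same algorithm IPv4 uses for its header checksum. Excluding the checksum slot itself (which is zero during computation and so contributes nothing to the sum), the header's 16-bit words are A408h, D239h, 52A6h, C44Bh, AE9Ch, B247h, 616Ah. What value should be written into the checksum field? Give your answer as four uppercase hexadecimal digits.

One's-complement addition (fold any carry out of bit 15 back into bit 0):
  0xA408 + 0xD239 = 0x17641 → wrap carry → 0x7642
  0x7642 + 0x52A6 = 0x0C8E8
  0xC8E8 + 0xC44B = 0x18D33 → wrap carry → 0x8D34
  0x8D34 + 0xAE9C = 0x13BD0 → wrap carry → 0x3BD1
  0x3BD1 + 0xB247 = 0x0EE18
  0xEE18 + 0x616A = 0x14F82 → wrap carry → 0x4F83
One's-complement sum = 0x4F83.
Checksum = ~0x4F83 & 0xFFFF = 0xB07C.

B07C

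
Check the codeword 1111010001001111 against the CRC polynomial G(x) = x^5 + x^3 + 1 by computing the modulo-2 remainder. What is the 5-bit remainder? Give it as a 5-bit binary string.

Modulo-2 division of 1111010001001111 by 101001:
  pos 0: 111101 XOR 101001 = 010100
  pos 1: 101000 XOR 101001 = 000001
  pos 6: 100100 XOR 101001 = 001101
  pos 8: 110111 XOR 101001 = 011110
  pos 9: 111101 XOR 101001 = 010100
  pos 10: 101001 XOR 101001 = 000000
Remainder = 00000 (zero — the frame passes the CRC check).

00000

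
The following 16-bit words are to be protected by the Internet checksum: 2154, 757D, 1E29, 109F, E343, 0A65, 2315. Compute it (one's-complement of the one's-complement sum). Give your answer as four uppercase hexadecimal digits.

One's-complement addition (fold any carry out of bit 15 back into bit 0):
  0x2154 + 0x757D = 0x096D1
  0x96D1 + 0x1E29 = 0x0B4FA
  0xB4FA + 0x109F = 0x0C599
  0xC599 + 0xE343 = 0x1A8DC → wrap carry → 0xA8DD
  0xA8DD + 0x0A65 = 0x0B342
  0xB342 + 0x2315 = 0x0D657
One's-complement sum = 0xD657.
Checksum = ~0xD657 & 0xFFFF = 0x29A8.

29A8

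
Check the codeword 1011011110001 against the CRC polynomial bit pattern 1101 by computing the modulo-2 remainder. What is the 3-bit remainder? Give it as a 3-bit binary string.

000

Modulo-2 division of 1011011110001 by 1101:
  pos 0: 1011 XOR 1101 = 0110
  pos 1: 1100 XOR 1101 = 0001
  pos 4: 1111 XOR 1101 = 0010
  pos 6: 1010 XOR 1101 = 0111
  pos 7: 1110 XOR 1101 = 0011
  pos 9: 1101 XOR 1101 = 0000
Remainder = 000 (zero — the frame passes the CRC check).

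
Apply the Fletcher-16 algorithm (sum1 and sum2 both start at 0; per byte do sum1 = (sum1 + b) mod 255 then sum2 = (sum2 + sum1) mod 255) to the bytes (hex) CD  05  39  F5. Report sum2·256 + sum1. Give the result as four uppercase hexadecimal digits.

AE02

Running sums (mod 255):
  after byte 0 (CD): sum1=205, sum2=205
  after byte 1 (05): sum1=210, sum2=160
  after byte 2 (39): sum1=12, sum2=172
  after byte 3 (F5): sum1=2, sum2=174
Checksum = sum2·256 + sum1 = 174·256 + 2 = 44546 = 0xAE02.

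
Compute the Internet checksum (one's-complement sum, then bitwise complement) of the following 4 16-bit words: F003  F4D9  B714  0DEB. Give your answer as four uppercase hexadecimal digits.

5622

One's-complement addition (fold any carry out of bit 15 back into bit 0):
  0xF003 + 0xF4D9 = 0x1E4DC → wrap carry → 0xE4DD
  0xE4DD + 0xB714 = 0x19BF1 → wrap carry → 0x9BF2
  0x9BF2 + 0x0DEB = 0x0A9DD
One's-complement sum = 0xA9DD.
Checksum = ~0xA9DD & 0xFFFF = 0x5622.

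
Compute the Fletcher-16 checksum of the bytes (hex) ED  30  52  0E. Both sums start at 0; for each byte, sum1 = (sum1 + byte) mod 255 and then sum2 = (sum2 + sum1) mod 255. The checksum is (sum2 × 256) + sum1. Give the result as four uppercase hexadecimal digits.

Running sums (mod 255):
  after byte 0 (ED): sum1=237, sum2=237
  after byte 1 (30): sum1=30, sum2=12
  after byte 2 (52): sum1=112, sum2=124
  after byte 3 (0E): sum1=126, sum2=250
Checksum = sum2·256 + sum1 = 250·256 + 126 = 64126 = 0xFA7E.

FA7E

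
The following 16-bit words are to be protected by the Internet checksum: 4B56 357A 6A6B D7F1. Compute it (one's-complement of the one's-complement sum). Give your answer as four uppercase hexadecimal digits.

3CD2

One's-complement addition (fold any carry out of bit 15 back into bit 0):
  0x4B56 + 0x357A = 0x080D0
  0x80D0 + 0x6A6B = 0x0EB3B
  0xEB3B + 0xD7F1 = 0x1C32C → wrap carry → 0xC32D
One's-complement sum = 0xC32D.
Checksum = ~0xC32D & 0xFFFF = 0x3CD2.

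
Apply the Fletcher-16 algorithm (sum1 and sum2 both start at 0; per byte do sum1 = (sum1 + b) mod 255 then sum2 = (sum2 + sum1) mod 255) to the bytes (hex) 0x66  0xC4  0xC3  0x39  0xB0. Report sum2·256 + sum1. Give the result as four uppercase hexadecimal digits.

Running sums (mod 255):
  after byte 0 (0x66): sum1=102, sum2=102
  after byte 1 (0xC4): sum1=43, sum2=145
  after byte 2 (0xC3): sum1=238, sum2=128
  after byte 3 (0x39): sum1=40, sum2=168
  after byte 4 (0xB0): sum1=216, sum2=129
Checksum = sum2·256 + sum1 = 129·256 + 216 = 33240 = 0x81D8.

81D8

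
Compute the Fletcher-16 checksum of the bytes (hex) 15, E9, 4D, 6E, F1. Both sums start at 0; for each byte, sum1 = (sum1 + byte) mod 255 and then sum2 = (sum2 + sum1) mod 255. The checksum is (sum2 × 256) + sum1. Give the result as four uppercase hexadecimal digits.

Running sums (mod 255):
  after byte 0 (15): sum1=21, sum2=21
  after byte 1 (E9): sum1=254, sum2=20
  after byte 2 (4D): sum1=76, sum2=96
  after byte 3 (6E): sum1=186, sum2=27
  after byte 4 (F1): sum1=172, sum2=199
Checksum = sum2·256 + sum1 = 199·256 + 172 = 51116 = 0xC7AC.

C7AC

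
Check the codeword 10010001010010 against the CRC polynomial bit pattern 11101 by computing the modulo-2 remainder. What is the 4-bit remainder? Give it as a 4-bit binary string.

Modulo-2 division of 10010001010010 by 11101:
  pos 0: 10010 XOR 11101 = 01111
  pos 1: 11110 XOR 11101 = 00011
  pos 4: 11010 XOR 11101 = 00111
  pos 6: 11110 XOR 11101 = 00011
  pos 9: 11010 XOR 11101 = 00111
Remainder = 0111 (nonzero — an error is detected).

0111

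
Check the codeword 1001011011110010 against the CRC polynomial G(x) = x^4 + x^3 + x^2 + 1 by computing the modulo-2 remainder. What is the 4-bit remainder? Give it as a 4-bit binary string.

Modulo-2 division of 1001011011110010 by 11101:
  pos 0: 10010 XOR 11101 = 01111
  pos 1: 11111 XOR 11101 = 00010
  pos 4: 10101 XOR 11101 = 01000
  pos 5: 10001 XOR 11101 = 01100
  pos 6: 11001 XOR 11101 = 00100
  pos 8: 10010 XOR 11101 = 01111
  pos 9: 11110 XOR 11101 = 00011
Remainder = 1110 (nonzero — an error is detected).

1110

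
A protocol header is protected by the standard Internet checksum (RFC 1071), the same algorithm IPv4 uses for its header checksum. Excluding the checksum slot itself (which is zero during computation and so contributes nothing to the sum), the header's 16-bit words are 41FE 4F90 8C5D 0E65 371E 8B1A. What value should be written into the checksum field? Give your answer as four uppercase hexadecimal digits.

1176

One's-complement addition (fold any carry out of bit 15 back into bit 0):
  0x41FE + 0x4F90 = 0x0918E
  0x918E + 0x8C5D = 0x11DEB → wrap carry → 0x1DEC
  0x1DEC + 0x0E65 = 0x02C51
  0x2C51 + 0x371E = 0x0636F
  0x636F + 0x8B1A = 0x0EE89
One's-complement sum = 0xEE89.
Checksum = ~0xEE89 & 0xFFFF = 0x1176.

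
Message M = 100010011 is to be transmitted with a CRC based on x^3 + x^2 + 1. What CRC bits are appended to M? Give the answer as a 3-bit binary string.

Append 3 zeros: 100010011000. Divide by 1101 (XOR where the leading bit is 1):
  pos 0: 1000 XOR 1101 = 0101
  pos 1: 1011 XOR 1101 = 0110
  pos 2: 1100 XOR 1101 = 0001
  pos 5: 1011 XOR 1101 = 0110
  pos 6: 1100 XOR 1101 = 0001
Remainder (last 3 bits) = 100. This is the CRC / FCS.

100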